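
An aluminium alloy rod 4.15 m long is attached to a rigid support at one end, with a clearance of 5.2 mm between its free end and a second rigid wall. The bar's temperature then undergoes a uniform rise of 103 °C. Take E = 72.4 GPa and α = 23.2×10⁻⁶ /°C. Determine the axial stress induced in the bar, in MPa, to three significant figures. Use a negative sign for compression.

Free thermal expansion αLΔT = 23.2e-6 · 4150 · 103 = 9.917 mm.
The walls engage after the gap closes; constrained expansion = 9.917 − 5.2 = 4.717 mm.
The walls impose strain ε = −(4.717)/4150 = -1.1366e-03; σ = Eε = 72400 · -1.1366e-03 = -82.29 MPa.

-82.3 MPa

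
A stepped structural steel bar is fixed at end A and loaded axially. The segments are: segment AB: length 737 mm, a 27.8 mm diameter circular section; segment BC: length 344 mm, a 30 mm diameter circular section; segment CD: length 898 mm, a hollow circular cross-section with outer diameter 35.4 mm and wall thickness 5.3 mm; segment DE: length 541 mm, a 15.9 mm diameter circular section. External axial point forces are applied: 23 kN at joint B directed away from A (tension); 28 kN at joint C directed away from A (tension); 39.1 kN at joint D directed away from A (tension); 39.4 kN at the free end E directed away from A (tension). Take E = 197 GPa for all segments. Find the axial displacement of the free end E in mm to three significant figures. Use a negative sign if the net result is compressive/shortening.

2.32 mm

Internal axial forces (sectioning from the free end, tension +): N_DE = 39.4 kN, N_CD = 78.5 kN, N_BC = 106.5 kN, N_AB = 129.5 kN.
A_AB = 607 mm².
A_BC = 706.9 mm².
A_CD = 501.2 mm².
A_DE = 198.6 mm².
δ_AB = 129500·737/(607·197000) = 0.7982 mm
δ_BC = 106500·344/(706.9·197000) = 0.2631 mm
δ_CD = 78500·898/(501.2·197000) = 0.714 mm
δ_DE = 39400·541/(198.6·197000) = 0.5449 mm
δ = Σδ_i = 2.32 mm.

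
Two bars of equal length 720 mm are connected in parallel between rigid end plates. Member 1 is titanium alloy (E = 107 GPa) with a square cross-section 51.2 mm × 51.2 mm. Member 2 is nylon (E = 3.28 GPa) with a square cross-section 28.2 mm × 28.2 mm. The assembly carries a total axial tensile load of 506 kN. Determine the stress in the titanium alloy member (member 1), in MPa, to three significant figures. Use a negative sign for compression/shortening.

A_1 = 2621 mm².
A_2 = 795.2 mm².
Equal strain + equilibrium ⇒ each member carries load in proportion to AE: A₁E₁ = 280500000 N, A₂E₂ = 2608000 N, ΣAE = 283100000 N.
σ₁ = P·E₁/ΣAE = 506000·107000/283100000 = 191.2 MPa.

191 MPa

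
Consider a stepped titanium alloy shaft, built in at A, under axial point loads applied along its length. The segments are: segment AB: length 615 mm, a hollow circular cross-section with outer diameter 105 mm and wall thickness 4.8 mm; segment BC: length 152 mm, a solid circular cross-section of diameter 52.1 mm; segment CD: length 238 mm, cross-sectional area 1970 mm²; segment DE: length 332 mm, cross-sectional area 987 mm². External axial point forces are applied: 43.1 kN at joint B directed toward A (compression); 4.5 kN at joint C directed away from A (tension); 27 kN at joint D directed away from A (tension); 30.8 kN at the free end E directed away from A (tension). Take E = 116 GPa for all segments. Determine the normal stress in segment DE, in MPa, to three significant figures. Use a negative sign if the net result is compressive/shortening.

Internal axial forces (sectioning from the free end, tension +): N_DE = 30.8 kN, N_CD = 57.8 kN, N_BC = 62.3 kN, N_AB = 19.2 kN.
σ_DE = N_DE/A_DE = 30800/987 = 31.21 MPa.

31.2 MPa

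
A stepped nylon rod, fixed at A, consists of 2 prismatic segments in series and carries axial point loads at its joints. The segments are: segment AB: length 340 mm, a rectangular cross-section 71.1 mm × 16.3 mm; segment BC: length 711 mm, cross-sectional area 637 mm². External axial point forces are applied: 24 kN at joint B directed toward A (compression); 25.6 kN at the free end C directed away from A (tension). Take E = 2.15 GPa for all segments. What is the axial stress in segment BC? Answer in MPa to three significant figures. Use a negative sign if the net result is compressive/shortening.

Internal axial forces (sectioning from the free end, tension +): N_BC = 25.6 kN, N_AB = 1.6 kN.
σ_BC = N_BC/A_BC = 25600/637 = 40.19 MPa.

40.2 MPa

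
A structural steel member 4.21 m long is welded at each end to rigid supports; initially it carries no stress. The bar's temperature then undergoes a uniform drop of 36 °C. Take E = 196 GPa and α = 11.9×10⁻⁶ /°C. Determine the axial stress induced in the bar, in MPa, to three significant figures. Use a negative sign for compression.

84.0 MPa

Free thermal expansion αLΔT = 11.9e-6 · 4210 · -36 = -1.804 mm.
The walls impose strain ε = −(-1.804)/4210 = 4.2840e-04; σ = Eε = 196000 · 4.2840e-04 = 83.97 MPa.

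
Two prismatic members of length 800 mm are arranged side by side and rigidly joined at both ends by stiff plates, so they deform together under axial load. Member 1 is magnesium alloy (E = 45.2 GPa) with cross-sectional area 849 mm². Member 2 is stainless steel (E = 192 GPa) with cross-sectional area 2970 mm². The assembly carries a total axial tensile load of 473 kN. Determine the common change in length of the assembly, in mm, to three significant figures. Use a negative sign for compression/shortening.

Equal strain + equilibrium ⇒ each member carries load in proportion to AE: A₁E₁ = 38370000 N, A₂E₂ = 570200000 N, ΣAE = 608600000 N.
δ = PL/ΣAE = 473000·800/608600000 = 0.6217 mm.

0.622 mm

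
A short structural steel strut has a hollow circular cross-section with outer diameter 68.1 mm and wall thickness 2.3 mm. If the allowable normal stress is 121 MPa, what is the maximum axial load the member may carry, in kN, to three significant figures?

A = 475.4 mm².
P_max = σ_allow · A = 121 · 475.4 = 57530 N = 57.53 kN.

57.5 kN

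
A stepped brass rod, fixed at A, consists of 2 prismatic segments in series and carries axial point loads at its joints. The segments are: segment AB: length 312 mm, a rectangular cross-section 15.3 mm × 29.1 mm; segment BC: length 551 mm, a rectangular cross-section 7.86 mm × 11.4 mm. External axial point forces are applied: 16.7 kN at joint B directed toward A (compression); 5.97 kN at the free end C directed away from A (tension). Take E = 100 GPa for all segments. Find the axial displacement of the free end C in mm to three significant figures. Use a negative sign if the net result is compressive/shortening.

0.292 mm

Internal axial forces (sectioning from the free end, tension +): N_BC = 5.97 kN, N_AB = -10.73 kN.
A_AB = 445.2 mm².
A_BC = 89.6 mm².
δ_AB = -10730·312/(445.2·100000) = -0.07519 mm
δ_BC = 5970·551/(89.6·100000) = 0.3671 mm
δ = Σδ_i = 0.2919 mm.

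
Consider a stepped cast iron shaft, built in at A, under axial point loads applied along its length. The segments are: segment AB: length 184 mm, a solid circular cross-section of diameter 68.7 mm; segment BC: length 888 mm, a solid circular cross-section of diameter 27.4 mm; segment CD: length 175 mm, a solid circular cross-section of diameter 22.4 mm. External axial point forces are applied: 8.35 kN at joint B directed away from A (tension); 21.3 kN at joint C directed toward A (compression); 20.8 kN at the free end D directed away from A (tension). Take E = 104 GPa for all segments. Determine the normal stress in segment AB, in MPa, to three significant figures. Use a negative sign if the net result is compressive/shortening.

Internal axial forces (sectioning from the free end, tension +): N_CD = 20.8 kN, N_BC = -0.5 kN, N_AB = 7.85 kN.
A_AB = 3707 mm².
σ_AB = N_AB/A_AB = 7850/3707 = 2.118 MPa.

2.12 MPa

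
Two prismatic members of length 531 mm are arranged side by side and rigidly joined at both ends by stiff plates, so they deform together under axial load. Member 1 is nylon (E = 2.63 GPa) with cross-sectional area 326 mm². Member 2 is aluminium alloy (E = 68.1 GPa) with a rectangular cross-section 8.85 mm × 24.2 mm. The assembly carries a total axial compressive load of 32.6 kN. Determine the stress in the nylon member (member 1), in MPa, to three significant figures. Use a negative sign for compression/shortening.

A_2 = 214.2 mm².
Equal strain + equilibrium ⇒ each member carries load in proportion to AE: A₁E₁ = 857400 N, A₂E₂ = 14580000 N, ΣAE = 15440000 N.
σ₁ = P·E₁/ΣAE = -32600·2630/15440000 = -5.552 MPa.

-5.55 MPa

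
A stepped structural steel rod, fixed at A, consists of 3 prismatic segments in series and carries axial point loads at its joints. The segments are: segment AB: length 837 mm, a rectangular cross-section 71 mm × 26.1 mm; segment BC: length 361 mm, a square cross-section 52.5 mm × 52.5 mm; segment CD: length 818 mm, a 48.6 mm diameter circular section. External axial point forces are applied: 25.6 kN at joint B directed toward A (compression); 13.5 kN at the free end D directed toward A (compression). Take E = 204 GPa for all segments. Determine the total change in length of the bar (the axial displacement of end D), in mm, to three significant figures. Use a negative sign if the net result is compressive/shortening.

Internal axial forces (sectioning from the free end, tension +): N_CD = -13.5 kN, N_BC = -13.5 kN, N_AB = -39.1 kN.
A_AB = 1853 mm².
A_BC = 2756 mm².
A_CD = 1855 mm².
δ_AB = -39100·837/(1853·204000) = -0.08657 mm
δ_BC = -13500·361/(2756·204000) = -0.008667 mm
δ_CD = -13500·818/(1855·204000) = -0.02918 mm
δ = Σδ_i = -0.1244 mm.

-0.124 mm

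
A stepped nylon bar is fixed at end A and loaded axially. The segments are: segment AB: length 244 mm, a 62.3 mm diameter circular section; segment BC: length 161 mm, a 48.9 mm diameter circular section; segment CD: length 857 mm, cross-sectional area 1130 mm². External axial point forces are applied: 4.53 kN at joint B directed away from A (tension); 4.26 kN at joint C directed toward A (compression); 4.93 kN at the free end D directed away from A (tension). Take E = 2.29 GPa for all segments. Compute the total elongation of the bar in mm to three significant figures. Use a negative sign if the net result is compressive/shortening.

Internal axial forces (sectioning from the free end, tension +): N_CD = 4.93 kN, N_BC = 0.67 kN, N_AB = 5.2 kN.
A_AB = 3048 mm².
A_BC = 1878 mm².
δ_AB = 5200·244/(3048·2290) = 0.1818 mm
δ_BC = 670·161/(1878·2290) = 0.02508 mm
δ_CD = 4930·857/(1130·2290) = 1.633 mm
δ = Σδ_i = 1.84 mm.

1.84 mm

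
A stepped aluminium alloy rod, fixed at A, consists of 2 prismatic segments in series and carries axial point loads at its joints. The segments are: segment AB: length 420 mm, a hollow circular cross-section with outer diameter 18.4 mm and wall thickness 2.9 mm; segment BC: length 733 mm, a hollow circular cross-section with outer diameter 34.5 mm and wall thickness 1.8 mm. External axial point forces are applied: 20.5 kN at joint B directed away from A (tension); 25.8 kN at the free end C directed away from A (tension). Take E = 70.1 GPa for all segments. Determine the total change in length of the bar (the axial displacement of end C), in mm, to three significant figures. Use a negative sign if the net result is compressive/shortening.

Internal axial forces (sectioning from the free end, tension +): N_BC = 25.8 kN, N_AB = 46.3 kN.
A_AB = 141.2 mm².
A_BC = 184.9 mm².
δ_AB = 46300·420/(141.2·70100) = 1.964 mm
δ_BC = 25800·733/(184.9·70100) = 1.459 mm
δ = Σδ_i = 3.423 mm.

3.42 mm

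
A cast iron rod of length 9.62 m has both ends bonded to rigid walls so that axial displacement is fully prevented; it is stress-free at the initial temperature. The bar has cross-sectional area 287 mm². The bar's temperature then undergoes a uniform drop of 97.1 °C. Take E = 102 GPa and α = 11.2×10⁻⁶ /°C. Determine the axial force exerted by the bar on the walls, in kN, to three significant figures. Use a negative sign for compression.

31.8 kN

Free thermal expansion αLΔT = 11.2e-6 · 9620 · -97.1 = -10.46 mm.
The walls impose strain ε = −(-10.46)/9620 = 1.0875e-03; σ = Eε = 102000 · 1.0875e-03 = 110.9 MPa.
Wall reaction R = σ·A = 110.9·287 = 31840 N = 31.84 kN.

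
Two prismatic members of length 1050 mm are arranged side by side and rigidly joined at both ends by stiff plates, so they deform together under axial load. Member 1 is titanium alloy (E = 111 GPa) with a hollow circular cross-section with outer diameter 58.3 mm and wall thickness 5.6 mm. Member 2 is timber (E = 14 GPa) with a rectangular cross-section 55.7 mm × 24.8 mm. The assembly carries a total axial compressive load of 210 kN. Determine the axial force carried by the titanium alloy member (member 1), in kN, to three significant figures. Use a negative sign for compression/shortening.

A_1 = 927.1 mm².
A_2 = 1381 mm².
Equal strain + equilibrium ⇒ each member carries load in proportion to AE: A₁E₁ = 102900000 N, A₂E₂ = 19340000 N, ΣAE = 122300000 N.
F₁ = P·A₁E₁/ΣAE = -210000·102900000/122300000 = -176800 N.

-177 kN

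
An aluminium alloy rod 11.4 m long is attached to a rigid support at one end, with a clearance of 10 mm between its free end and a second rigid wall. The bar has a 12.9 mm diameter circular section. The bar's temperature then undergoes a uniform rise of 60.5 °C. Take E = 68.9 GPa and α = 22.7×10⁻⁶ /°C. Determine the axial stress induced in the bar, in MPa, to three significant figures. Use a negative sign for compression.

Free thermal expansion αLΔT = 22.7e-6 · 11400 · 60.5 = 15.66 mm.
The walls engage after the gap closes; constrained expansion = 15.66 − 10 = 5.656 mm.
The walls impose strain ε = −(5.656)/11400 = -4.9616e-04; σ = Eε = 68900 · -4.9616e-04 = -34.19 MPa.

-34.2 MPa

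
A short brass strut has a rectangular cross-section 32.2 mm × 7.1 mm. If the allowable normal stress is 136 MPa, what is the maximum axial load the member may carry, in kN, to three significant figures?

A = 228.6 mm².
P_max = σ_allow · A = 136 · 228.6 = 31090 N = 31.09 kN.

31.1 kN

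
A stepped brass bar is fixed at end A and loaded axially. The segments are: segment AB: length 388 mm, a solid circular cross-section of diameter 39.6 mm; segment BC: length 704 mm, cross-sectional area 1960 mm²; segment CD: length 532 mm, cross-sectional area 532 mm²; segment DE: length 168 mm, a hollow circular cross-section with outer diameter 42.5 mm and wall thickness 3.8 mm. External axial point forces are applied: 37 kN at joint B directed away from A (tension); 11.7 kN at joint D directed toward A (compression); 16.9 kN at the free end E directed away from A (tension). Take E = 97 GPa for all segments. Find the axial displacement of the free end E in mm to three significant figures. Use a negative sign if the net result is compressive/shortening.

Internal axial forces (sectioning from the free end, tension +): N_DE = 16.9 kN, N_CD = 5.2 kN, N_BC = 5.2 kN, N_AB = 42.2 kN.
A_AB = 1232 mm².
A_DE = 462 mm².
δ_AB = 42200·388/(1232·97000) = 0.1371 mm
δ_BC = 5200·704/(1960·97000) = 0.01926 mm
δ_CD = 5200·532/(532·97000) = 0.05361 mm
δ_DE = 16900·168/(462·97000) = 0.06335 mm
δ = Σδ_i = 0.2733 mm.

0.273 mm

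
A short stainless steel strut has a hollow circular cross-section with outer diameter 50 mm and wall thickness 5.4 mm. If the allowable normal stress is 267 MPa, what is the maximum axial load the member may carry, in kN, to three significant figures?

A = 756.6 mm².
P_max = σ_allow · A = 267 · 756.6 = 202000 N = 202 kN.

202 kN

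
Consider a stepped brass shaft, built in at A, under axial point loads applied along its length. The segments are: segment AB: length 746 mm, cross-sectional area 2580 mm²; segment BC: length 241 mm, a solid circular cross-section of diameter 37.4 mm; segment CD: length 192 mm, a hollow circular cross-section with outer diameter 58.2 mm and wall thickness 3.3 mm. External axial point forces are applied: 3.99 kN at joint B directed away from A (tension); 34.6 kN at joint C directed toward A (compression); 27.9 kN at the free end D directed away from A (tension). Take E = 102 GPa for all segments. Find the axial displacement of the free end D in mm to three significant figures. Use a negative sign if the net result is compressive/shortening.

0.0702 mm

Internal axial forces (sectioning from the free end, tension +): N_CD = 27.9 kN, N_BC = -6.7 kN, N_AB = -2.71 kN.
A_BC = 1099 mm².
A_CD = 569.2 mm².
δ_AB = -2710·746/(2580·102000) = -0.007682 mm
δ_BC = -6700·241/(1099·102000) = -0.01441 mm
δ_CD = 27900·192/(569.2·102000) = 0.09227 mm
δ = Σδ_i = 0.07018 mm.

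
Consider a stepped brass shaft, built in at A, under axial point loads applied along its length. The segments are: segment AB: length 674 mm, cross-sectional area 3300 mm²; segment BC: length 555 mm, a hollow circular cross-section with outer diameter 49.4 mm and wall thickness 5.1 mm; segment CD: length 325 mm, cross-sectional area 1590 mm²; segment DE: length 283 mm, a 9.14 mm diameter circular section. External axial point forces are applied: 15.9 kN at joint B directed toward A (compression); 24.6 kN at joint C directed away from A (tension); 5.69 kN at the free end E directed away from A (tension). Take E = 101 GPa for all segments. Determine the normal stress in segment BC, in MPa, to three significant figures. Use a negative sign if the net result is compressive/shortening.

42.7 MPa

Internal axial forces (sectioning from the free end, tension +): N_DE = 5.69 kN, N_CD = 5.69 kN, N_BC = 30.29 kN, N_AB = 14.39 kN.
A_BC = 709.8 mm².
σ_BC = N_BC/A_BC = 30290/709.8 = 42.68 MPa.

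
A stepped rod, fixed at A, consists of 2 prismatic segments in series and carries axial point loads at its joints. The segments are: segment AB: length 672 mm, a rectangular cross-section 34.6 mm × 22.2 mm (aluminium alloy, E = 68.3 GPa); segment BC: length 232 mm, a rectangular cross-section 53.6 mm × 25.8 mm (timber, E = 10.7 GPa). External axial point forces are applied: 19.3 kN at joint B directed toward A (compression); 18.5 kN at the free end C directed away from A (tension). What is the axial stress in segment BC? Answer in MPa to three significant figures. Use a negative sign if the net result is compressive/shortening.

13.4 MPa

Internal axial forces (sectioning from the free end, tension +): N_BC = 18.5 kN, N_AB = -0.8 kN.
A_BC = 1383 mm².
σ_BC = N_BC/A_BC = 18500/1383 = 13.38 MPa.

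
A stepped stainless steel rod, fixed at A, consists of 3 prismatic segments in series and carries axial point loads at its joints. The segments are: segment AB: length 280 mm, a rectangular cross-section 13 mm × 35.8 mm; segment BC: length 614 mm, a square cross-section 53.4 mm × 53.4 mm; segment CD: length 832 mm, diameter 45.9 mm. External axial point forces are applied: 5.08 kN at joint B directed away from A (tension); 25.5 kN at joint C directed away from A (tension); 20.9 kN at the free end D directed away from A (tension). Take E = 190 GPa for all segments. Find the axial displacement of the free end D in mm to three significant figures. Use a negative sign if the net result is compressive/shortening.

0.271 mm

Internal axial forces (sectioning from the free end, tension +): N_CD = 20.9 kN, N_BC = 46.4 kN, N_AB = 51.48 kN.
A_AB = 465.4 mm².
A_BC = 2852 mm².
A_CD = 1655 mm².
δ_AB = 51480·280/(465.4·190000) = 0.163 mm
δ_BC = 46400·614/(2852·190000) = 0.05258 mm
δ_CD = 20900·832/(1655·190000) = 0.05531 mm
δ = Σδ_i = 0.2709 mm.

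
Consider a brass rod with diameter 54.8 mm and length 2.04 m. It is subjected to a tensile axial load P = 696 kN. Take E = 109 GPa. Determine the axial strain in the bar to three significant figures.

A = 2359 mm².
σ = N/A = 295.1 MPa; ε = σ/E = 295.1/109000 = 2.707e-03.

0.00271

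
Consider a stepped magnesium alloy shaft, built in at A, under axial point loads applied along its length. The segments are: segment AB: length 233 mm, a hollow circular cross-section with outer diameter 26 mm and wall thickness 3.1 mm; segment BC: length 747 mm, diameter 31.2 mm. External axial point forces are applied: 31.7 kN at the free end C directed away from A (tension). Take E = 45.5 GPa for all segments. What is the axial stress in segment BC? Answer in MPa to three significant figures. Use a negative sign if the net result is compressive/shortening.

41.5 MPa

Internal axial forces (sectioning from the free end, tension +): N_BC = 31.7 kN, N_AB = 31.7 kN.
A_BC = 764.5 mm².
σ_BC = N_BC/A_BC = 31700/764.5 = 41.46 MPa.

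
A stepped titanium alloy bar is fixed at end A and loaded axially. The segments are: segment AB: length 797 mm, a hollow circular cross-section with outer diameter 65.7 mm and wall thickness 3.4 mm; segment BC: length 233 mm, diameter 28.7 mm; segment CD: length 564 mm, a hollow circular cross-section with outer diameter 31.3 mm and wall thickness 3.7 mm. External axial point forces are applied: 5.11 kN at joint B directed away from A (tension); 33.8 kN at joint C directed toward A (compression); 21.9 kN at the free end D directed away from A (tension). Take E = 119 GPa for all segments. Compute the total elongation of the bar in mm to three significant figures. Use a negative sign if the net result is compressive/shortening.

0.219 mm

Internal axial forces (sectioning from the free end, tension +): N_CD = 21.9 kN, N_BC = -11.9 kN, N_AB = -6.79 kN.
A_AB = 665.5 mm².
A_BC = 646.9 mm².
A_CD = 320.8 mm².
δ_AB = -6790·797/(665.5·119000) = -0.06834 mm
δ_BC = -11900·233/(646.9·119000) = -0.03602 mm
δ_CD = 21900·564/(320.8·119000) = 0.3235 mm
δ = Σδ_i = 0.2192 mm.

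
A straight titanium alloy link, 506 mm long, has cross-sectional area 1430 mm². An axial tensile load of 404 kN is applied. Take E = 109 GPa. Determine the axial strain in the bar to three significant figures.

0.00259

σ = N/A = 282.5 MPa; ε = σ/E = 282.5/109000 = 2.592e-03.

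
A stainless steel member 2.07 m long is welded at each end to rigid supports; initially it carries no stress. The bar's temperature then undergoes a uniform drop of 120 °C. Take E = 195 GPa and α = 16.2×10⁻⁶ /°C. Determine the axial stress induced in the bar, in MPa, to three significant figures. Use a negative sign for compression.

379 MPa

Free thermal expansion αLΔT = 16.2e-6 · 2070 · -120 = -4.024 mm.
The walls impose strain ε = −(-4.024)/2070 = 1.9440e-03; σ = Eε = 195000 · 1.9440e-03 = 379.1 MPa.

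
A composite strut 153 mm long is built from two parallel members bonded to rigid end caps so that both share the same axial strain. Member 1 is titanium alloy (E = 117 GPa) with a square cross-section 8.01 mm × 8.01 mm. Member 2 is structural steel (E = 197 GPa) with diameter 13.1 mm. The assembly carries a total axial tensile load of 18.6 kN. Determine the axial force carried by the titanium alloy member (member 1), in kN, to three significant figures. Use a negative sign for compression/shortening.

4.10 kN

A_1 = 64.16 mm².
A_2 = 134.8 mm².
Equal strain + equilibrium ⇒ each member carries load in proportion to AE: A₁E₁ = 7507000 N, A₂E₂ = 26550000 N, ΣAE = 34060000 N.
F₁ = P·A₁E₁/ΣAE = 18600·7507000/34060000 = 4100 N.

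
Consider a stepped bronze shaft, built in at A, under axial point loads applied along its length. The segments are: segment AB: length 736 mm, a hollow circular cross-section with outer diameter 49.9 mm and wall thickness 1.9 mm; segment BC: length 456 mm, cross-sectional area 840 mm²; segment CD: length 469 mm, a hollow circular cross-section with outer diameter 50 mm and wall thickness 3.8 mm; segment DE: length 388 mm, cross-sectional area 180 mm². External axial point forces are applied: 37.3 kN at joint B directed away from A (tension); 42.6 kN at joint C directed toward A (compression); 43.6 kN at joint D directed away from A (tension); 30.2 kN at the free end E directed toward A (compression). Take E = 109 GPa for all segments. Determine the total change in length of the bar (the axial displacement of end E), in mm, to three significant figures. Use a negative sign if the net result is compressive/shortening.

Internal axial forces (sectioning from the free end, tension +): N_DE = -30.2 kN, N_CD = 13.4 kN, N_BC = -29.2 kN, N_AB = 8.1 kN.
A_AB = 286.5 mm².
A_CD = 551.5 mm².
δ_AB = 8100·736/(286.5·109000) = 0.1909 mm
δ_BC = -29200·456/(840·109000) = -0.1454 mm
δ_CD = 13400·469/(551.5·109000) = 0.1045 mm
δ_DE = -30200·388/(180·109000) = -0.5972 mm
δ = Σδ_i = -0.4472 mm.

-0.447 mm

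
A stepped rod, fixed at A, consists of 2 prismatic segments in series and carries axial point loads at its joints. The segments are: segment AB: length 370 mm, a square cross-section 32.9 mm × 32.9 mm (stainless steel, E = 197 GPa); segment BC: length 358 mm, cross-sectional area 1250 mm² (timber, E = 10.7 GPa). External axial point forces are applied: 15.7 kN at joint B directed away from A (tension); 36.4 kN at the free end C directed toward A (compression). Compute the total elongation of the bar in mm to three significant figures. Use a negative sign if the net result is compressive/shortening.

Internal axial forces (sectioning from the free end, tension +): N_BC = -36.4 kN, N_AB = -20.7 kN.
A_AB = 1082 mm².
δ_AB = -20700·370/(1082·197000) = -0.03592 mm
δ_BC = -36400·358/(1250·10700) = -0.9743 mm
δ = Σδ_i = -1.01 mm.

-1.01 mm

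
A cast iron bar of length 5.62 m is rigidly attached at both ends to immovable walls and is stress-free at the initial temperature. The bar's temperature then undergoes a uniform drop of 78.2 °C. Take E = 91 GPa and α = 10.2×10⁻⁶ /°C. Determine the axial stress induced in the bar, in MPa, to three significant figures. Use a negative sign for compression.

72.6 MPa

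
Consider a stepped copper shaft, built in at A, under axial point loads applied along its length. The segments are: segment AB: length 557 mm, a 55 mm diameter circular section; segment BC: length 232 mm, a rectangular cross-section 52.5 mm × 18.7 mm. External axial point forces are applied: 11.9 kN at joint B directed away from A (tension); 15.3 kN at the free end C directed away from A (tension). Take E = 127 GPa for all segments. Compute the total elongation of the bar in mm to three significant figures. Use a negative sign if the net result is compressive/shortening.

0.0787 mm

Internal axial forces (sectioning from the free end, tension +): N_BC = 15.3 kN, N_AB = 27.2 kN.
A_AB = 2376 mm².
A_BC = 981.8 mm².
δ_AB = 27200·557/(2376·127000) = 0.05021 mm
δ_BC = 15300·232/(981.8·127000) = 0.02847 mm
δ = Σδ_i = 0.07868 mm.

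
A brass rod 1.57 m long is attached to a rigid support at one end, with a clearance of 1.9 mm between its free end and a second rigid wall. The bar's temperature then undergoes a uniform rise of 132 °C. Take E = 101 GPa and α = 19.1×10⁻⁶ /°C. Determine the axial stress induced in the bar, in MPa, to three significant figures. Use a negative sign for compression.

-132 MPa

Free thermal expansion αLΔT = 19.1e-6 · 1570 · 132 = 3.958 mm.
The walls engage after the gap closes; constrained expansion = 3.958 − 1.9 = 2.058 mm.
The walls impose strain ε = −(2.058)/1570 = -1.3110e-03; σ = Eε = 101000 · -1.3110e-03 = -132.4 MPa.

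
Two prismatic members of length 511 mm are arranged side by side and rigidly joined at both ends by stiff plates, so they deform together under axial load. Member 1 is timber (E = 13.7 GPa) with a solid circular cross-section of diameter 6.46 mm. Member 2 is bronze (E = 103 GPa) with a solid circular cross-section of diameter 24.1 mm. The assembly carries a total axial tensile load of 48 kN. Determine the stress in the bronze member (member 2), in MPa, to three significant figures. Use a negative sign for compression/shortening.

104 MPa

A_1 = 32.78 mm².
A_2 = 456.2 mm².
Equal strain + equilibrium ⇒ each member carries load in proportion to AE: A₁E₁ = 449000 N, A₂E₂ = 46990000 N, ΣAE = 47430000 N.
σ₂ = P·E₂/ΣAE = 48000·103000/47430000 = 104.2 MPa.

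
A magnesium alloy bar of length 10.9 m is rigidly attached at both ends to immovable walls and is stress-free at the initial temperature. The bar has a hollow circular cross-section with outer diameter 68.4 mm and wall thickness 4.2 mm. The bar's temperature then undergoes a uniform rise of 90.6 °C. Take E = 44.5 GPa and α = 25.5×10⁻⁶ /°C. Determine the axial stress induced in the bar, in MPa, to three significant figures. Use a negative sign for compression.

-103 MPa

Free thermal expansion αLΔT = 25.5e-6 · 10900 · 90.6 = 25.18 mm.
The walls impose strain ε = −(25.18)/10900 = -2.3103e-03; σ = Eε = 44500 · -2.3103e-03 = -102.8 MPa.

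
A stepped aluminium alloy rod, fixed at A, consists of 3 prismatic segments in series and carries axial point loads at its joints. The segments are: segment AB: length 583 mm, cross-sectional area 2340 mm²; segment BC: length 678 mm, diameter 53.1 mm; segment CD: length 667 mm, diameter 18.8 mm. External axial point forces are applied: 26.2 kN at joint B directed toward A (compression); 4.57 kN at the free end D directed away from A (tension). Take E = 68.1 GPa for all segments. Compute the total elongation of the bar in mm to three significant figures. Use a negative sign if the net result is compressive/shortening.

Internal axial forces (sectioning from the free end, tension +): N_CD = 4.57 kN, N_BC = 4.57 kN, N_AB = -21.63 kN.
A_BC = 2215 mm².
A_CD = 277.6 mm².
δ_AB = -21630·583/(2340·68100) = -0.07913 mm
δ_BC = 4570·678/(2215·68100) = 0.02055 mm
δ_CD = 4570·667/(277.6·68100) = 0.1612 mm
δ = Σδ_i = 0.1027 mm.

0.103 mm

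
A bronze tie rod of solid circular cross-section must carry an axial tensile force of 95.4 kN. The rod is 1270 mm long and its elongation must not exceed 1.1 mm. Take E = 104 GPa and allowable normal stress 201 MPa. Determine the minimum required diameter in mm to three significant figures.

36.7 mm

Required area A ≥ P/σ_allow = 95400/201 = 474.6 mm².
For a solid circular section, d ≥ √(4A/π) = 24.58 mm.
Elongation limit: A ≥ PL/(Eδ_allow) = 95400·1270/(104000·1.1) = 1059 mm² ⇒ d ≥ 36.72 mm.
The elongation limit governs.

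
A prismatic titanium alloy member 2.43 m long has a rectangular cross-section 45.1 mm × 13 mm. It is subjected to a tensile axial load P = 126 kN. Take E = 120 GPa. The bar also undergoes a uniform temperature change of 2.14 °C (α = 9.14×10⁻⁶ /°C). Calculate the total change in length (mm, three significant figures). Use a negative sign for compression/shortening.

4.40 mm

A = 586.3 mm².
δ_mech = NL/(AE) = 126000·2430/(586.3·120000) = 4.352 mm.
δ_thermal = αLΔT = 9.14e-6·2430·2.14 = 0.04753 mm.
δ = δ_mech + δ_thermal = 4.399 mm.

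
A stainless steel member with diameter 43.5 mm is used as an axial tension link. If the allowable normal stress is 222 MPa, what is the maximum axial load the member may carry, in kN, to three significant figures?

330 kN

A = 1486 mm².
P_max = σ_allow · A = 222 · 1486 = 329900 N = 329.9 kN.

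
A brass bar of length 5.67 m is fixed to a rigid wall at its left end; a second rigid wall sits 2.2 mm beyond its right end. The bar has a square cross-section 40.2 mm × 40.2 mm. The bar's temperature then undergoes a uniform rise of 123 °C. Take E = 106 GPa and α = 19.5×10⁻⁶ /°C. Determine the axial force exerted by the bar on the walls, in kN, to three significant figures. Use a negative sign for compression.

-344 kN

Free thermal expansion αLΔT = 19.5e-6 · 5670 · 123 = 13.6 mm.
The walls engage after the gap closes; constrained expansion = 13.6 − 2.2 = 11.4 mm.
The walls impose strain ε = −(11.4)/5670 = -2.0105e-03; σ = Eε = 106000 · -2.0105e-03 = -213.1 MPa.
Wall reaction R = σ·A = -213.1·1616 = -344400 N = -344.4 kN.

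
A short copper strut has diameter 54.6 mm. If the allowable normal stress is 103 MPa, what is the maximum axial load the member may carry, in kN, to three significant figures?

A = 2341 mm².
P_max = σ_allow · A = 103 · 2341 = 241200 N = 241.2 kN.

241 kN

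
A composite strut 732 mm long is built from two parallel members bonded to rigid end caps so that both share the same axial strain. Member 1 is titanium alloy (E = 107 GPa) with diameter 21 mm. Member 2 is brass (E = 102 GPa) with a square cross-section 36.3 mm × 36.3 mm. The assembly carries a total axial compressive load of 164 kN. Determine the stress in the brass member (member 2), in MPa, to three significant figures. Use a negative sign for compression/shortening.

-97.6 MPa

A_1 = 346.4 mm².
A_2 = 1318 mm².
Equal strain + equilibrium ⇒ each member carries load in proportion to AE: A₁E₁ = 37060000 N, A₂E₂ = 134400000 N, ΣAE = 171500000 N.
σ₂ = P·E₂/ΣAE = -164000·102000/171500000 = -97.56 MPa.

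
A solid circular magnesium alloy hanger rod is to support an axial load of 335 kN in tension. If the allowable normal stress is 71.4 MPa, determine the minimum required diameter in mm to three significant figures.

Required area A ≥ P/σ_allow = 335000/71.4 = 4692 mm².
For a solid circular section, d ≥ √(4A/π) = 77.29 mm.

77.3 mm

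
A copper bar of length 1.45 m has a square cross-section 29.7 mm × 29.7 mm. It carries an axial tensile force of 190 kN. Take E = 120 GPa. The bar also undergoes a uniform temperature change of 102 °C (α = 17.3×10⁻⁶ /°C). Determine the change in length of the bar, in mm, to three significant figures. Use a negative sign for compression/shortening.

5.16 mm

A = 882.1 mm².
δ_mech = NL/(AE) = 190000·1450/(882.1·120000) = 2.603 mm.
δ_thermal = αLΔT = 17.3e-6·1450·102 = 2.559 mm.
δ = δ_mech + δ_thermal = 5.161 mm.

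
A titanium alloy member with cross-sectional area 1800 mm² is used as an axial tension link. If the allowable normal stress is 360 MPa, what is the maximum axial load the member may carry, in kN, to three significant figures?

P_max = σ_allow · A = 360 · 1800 = 648000 N = 648 kN.

648 kN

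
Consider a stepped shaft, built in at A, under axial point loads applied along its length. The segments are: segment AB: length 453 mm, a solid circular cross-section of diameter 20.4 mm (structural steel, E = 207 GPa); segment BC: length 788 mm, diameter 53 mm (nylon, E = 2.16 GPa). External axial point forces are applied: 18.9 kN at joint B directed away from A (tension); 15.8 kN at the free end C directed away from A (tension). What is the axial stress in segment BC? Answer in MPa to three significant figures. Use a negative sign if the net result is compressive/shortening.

7.16 MPa

Internal axial forces (sectioning from the free end, tension +): N_BC = 15.8 kN, N_AB = 34.7 kN.
A_BC = 2206 mm².
σ_BC = N_BC/A_BC = 15800/2206 = 7.162 MPa.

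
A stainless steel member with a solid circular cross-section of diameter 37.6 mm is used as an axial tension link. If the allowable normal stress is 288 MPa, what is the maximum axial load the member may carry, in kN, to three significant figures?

320 kN

A = 1110 mm².
P_max = σ_allow · A = 288 · 1110 = 319800 N = 319.8 kN.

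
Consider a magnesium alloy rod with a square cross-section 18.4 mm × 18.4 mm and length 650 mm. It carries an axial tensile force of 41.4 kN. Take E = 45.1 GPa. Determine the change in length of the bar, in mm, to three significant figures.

A = 338.6 mm².
δ_mech = NL/(AE) = 41400·650/(338.6·45100) = 1.762 mm.

1.76 mm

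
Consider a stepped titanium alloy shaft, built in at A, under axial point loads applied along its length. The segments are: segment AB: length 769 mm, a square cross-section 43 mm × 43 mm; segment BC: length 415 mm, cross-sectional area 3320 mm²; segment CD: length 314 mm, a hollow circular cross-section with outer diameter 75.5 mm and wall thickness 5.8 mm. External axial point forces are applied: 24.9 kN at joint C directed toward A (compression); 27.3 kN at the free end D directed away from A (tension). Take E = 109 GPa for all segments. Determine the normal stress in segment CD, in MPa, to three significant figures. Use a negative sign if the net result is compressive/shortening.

21.5 MPa

Internal axial forces (sectioning from the free end, tension +): N_CD = 27.3 kN, N_BC = 2.4 kN, N_AB = 2.4 kN.
A_CD = 1270 mm².
σ_CD = N_CD/A_CD = 27300/1270 = 21.5 MPa.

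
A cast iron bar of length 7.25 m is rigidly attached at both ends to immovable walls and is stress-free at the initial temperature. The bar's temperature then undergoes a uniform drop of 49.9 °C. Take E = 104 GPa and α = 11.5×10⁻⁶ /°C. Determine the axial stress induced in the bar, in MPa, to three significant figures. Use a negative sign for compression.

59.7 MPa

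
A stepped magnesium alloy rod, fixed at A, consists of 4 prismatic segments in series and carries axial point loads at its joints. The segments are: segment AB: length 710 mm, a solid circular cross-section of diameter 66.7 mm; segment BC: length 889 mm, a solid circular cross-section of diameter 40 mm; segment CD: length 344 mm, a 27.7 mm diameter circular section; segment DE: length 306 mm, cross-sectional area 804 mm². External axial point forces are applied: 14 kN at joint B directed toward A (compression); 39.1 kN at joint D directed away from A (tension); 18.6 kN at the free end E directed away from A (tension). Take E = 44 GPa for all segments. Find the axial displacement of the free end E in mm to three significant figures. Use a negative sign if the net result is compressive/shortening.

2.04 mm

Internal axial forces (sectioning from the free end, tension +): N_DE = 18.6 kN, N_CD = 57.7 kN, N_BC = 57.7 kN, N_AB = 43.7 kN.
A_AB = 3494 mm².
A_BC = 1257 mm².
A_CD = 602.6 mm².
δ_AB = 43700·710/(3494·44000) = 0.2018 mm
δ_BC = 57700·889/(1257·44000) = 0.9277 mm
δ_CD = 57700·344/(602.6·44000) = 0.7486 mm
δ_DE = 18600·306/(804·44000) = 0.1609 mm
δ = Σδ_i = 2.039 mm.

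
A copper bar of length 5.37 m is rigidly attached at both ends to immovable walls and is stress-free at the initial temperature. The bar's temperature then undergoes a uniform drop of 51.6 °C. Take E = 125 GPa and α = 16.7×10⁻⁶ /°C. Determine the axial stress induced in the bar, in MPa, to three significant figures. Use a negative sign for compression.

108 MPa

Free thermal expansion αLΔT = 16.7e-6 · 5370 · -51.6 = -4.627 mm.
The walls impose strain ε = −(-4.627)/5370 = 8.6172e-04; σ = Eε = 125000 · 8.6172e-04 = 107.7 MPa.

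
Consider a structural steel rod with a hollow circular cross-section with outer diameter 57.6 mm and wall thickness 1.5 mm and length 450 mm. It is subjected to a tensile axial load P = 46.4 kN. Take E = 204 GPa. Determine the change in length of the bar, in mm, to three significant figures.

A = 264.4 mm².
δ_mech = NL/(AE) = 46400·450/(264.4·204000) = 0.3872 mm.

0.387 mm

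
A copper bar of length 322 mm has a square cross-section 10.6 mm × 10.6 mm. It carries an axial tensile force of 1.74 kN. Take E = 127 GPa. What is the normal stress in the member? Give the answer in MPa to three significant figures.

15.5 MPa

A = 112.4 mm².
σ = N/A = 1740/112.4 = 15.49 MPa.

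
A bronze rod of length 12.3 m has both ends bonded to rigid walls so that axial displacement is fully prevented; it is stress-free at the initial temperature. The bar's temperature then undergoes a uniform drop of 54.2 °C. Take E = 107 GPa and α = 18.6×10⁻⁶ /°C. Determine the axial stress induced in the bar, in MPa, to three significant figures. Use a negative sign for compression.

108 MPa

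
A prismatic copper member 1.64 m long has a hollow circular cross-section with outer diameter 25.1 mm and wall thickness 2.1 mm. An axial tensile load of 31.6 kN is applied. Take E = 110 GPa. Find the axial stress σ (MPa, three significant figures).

A = 151.7 mm².
σ = N/A = 31600/151.7 = 208.3 MPa.

208 MPa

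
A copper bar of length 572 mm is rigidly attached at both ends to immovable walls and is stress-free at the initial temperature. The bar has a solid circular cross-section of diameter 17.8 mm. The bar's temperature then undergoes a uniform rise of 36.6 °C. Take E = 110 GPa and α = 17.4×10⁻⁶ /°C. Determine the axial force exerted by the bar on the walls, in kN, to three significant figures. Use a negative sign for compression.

-17.4 kN

Free thermal expansion αLΔT = 17.4e-6 · 572 · 36.6 = 0.3643 mm.
The walls impose strain ε = −(0.3643)/572 = -6.3684e-04; σ = Eε = 110000 · -6.3684e-04 = -70.05 MPa.
Wall reaction R = σ·A = -70.05·248.8 = -17430 N = -17.43 kN.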